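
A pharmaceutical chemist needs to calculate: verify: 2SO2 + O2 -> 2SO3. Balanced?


Equation: 2SO2 + O2 -> 2SO3
Check atoms: O: 6=6, S: 2=2
Balanced

Yes, balanced


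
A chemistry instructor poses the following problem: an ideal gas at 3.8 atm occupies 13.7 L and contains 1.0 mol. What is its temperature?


PV = nRT  (R = 0.08206 L·atm/(mol·K))
T = PV/(nR) = 3.8×13.7/(1.0×0.08206)
= 52.06/0.082060
= 634.41 K

634.41 K


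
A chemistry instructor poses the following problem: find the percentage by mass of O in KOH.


M(KOH) = 1×39.1 + 1×16.0 + 1×1.008 = 56.108 g/mol
Mass of O = 1 × 16.0 = 16.00 g/mol
% O = 16.00/56.108 × 100 = 28.52%

28.52%


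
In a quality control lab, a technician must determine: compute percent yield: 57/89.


% yield = actual/theoretical × 100
= 57/89 × 100
= 64.04%

64.04%


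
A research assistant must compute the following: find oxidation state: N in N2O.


2x + (-2) = 0, so x = +1
Oxidation number: +1

+1


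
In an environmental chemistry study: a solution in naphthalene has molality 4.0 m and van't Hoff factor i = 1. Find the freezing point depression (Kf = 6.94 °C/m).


ΔTf = Kf × m × i
= 6.94 × 4.0 × 1
= 27.76 °C

27.76 °C


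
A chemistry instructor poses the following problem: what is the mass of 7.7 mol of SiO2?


M(SiO2) = 60.09 g/mol
mass = n × M = 7.7 × 60.09 = 462.69 g

462.69 g


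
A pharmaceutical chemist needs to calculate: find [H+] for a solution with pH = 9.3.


[H+] = 10^(-pH) = 10^(-9.3)
= 5.01×10^-10 M

5.01×10^-10 M


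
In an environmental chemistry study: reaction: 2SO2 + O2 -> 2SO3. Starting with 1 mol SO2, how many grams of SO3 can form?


Mole ratio SO3:SO2 = 2:2
n(SO3) = 1 × 2/2 = 1.000 mol
mass = 1.000 × 80.07 = 80.07 g

80.07 g


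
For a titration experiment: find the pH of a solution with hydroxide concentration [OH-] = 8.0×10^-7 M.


pOH = -log10([OH-]) = -log10(8.0×10^-7)
= 7 - log10(8.0) = 6.1
pH = 14 - pOH = 14 - 6.1 = 7.9

7.9


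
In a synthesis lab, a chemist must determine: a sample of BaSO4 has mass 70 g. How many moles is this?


M(BaSO4) = 233.4 g/mol
n = mass/M = 70/233.4 = 0.2999 mol

0.2999 mol


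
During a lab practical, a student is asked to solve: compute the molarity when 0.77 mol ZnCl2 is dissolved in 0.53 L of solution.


M = n/V = 0.77/0.53 = 1.453 mol/L

1.453 M


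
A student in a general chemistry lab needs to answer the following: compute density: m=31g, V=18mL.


ρ = mass/volume
= 31/18
= 1.722 g/mL

1.722 g/mL


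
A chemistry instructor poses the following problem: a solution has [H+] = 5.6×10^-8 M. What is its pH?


pH = -log10([H+]) = -log10(5.6×10^-8)
= 8 - log10(5.6)
= 8 - 0.75
= 7.25

7.25


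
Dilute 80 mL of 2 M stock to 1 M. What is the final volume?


C1V1 = C2V2
2 × 80 = 1 × V2
V2 = 160/1 = 160.0 mL

160.0 mL


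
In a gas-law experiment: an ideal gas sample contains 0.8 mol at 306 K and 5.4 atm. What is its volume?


PV = nRT  (R = 0.08206 L·atm/(mol·K))
V = nRT/P = 0.8×0.08206×306/5.4
= 3.72 L

3.72 L


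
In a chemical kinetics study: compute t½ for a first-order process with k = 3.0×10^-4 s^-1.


t½ = ln2/k = 0.693147/(3.0×10^-4 s^-1)
= 2310 s

2310 s


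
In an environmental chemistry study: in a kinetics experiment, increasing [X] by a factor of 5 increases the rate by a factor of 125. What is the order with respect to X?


rate ∝ [X]^n
5^n = 125 → n = 3
Order in X: 3

3


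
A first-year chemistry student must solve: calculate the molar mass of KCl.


M(KCl) = 1×39.1 + 1×35.45
= 39.1 + 35.45
= 74.55 g/mol

74.55 g/mol


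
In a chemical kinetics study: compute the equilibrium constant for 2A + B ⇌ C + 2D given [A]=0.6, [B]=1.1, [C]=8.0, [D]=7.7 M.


Kc = [C][D]^2/([A]^2[B])
= (8.0^1 × 7.7^2)/(0.6^2 × 1.1^1)
= 474.32/0.396
= 1198

1198


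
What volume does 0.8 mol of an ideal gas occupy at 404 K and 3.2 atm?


PV = nRT  (R = 0.08206 L·atm/(mol·K))
V = nRT/P = 0.8×0.08206×404/3.2
= 8.288 L

8.288 L


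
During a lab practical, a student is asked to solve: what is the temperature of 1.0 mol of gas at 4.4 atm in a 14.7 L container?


PV = nRT  (R = 0.08206 L·atm/(mol·K))
T = PV/(nR) = 4.4×14.7/(1.0×0.08206)
= 64.68/0.082060
= 788.20 K

788.20 K


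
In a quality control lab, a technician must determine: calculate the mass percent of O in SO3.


M(SO3) = 1×32.07 + 3×16.0 = 80.07 g/mol
Mass of O = 3 × 16.0 = 48.00 g/mol
% O = 48.00/80.07 × 100 = 59.95%

59.95%


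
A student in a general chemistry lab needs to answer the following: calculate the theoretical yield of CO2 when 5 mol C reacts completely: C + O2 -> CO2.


Mole ratio CO2:C = 1:1
n(CO2) = 5 × 1/1 = 5.000 mol
mass = 5.000 × 44.01 = 220.05 g

220.05 g


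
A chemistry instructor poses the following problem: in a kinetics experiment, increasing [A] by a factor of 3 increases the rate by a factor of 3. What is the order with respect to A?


rate ∝ [A]^n
3^n = 3 → n = 1
Order in A: 1

1


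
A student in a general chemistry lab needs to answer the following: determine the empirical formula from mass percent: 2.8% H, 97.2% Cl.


Assume 100 g sample. Moles of each element:
  H: 2.8/1.008 = 2.778 mol
  Cl: 97.2/35.45 = 2.742 mol
Divide by smallest (2.742):
  H: 2.778/2.742 = 1.01
  Cl: 2.742/2.742 = 1.0
Empirical formula: HCl

HCl


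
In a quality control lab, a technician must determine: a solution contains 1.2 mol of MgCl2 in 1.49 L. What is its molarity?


M = n/V = 1.2/1.49 = 0.805 mol/L

0.805 M


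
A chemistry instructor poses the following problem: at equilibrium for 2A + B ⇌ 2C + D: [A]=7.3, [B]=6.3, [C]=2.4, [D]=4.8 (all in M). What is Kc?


Kc = [C]^2[D]/([A]^2[B])
= (2.4^2 × 4.8^1)/(7.3^2 × 6.3^1)
= 27.648/335.727
= 0.08235

0.08235


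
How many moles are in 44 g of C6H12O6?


M(C6H12O6) = 180.16 g/mol
n = mass/M = 44/180.16 = 0.2442 mol

0.2442 mol


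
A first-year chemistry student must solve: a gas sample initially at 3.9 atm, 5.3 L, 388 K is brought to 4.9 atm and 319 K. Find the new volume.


P1V1/T1 = P2V2/T2
V2 = P1V1T2/(T1P2)
= 3.9×5.3×319/(388×4.9)
= 3.468 L

3.468 L


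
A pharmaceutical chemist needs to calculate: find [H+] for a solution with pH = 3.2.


[H+] = 10^(-pH) = 10^(-3.2)
= 6.31×10^-4 M

6.31×10^-4 M


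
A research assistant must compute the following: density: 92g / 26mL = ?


ρ = mass/volume
= 92/26
= 3.538 g/mL

3.538 g/mL


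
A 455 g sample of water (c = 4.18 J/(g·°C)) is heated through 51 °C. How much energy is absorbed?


q = mcΔT = 455 × 4.18 × 51
= 96996.90 J

96996.90 J


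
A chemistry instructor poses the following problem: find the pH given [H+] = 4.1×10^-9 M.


pH = -log10([H+]) = -log10(4.1×10^-9)
= 9 - log10(4.1)
= 9 - 0.61
= 8.39

8.39


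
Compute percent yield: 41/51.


% yield = actual/theoretical × 100
= 41/51 × 100
= 80.39%

80.39%


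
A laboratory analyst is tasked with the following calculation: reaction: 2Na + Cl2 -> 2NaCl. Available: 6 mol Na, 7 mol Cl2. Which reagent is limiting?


Mole ratio available / coefficient:
  Na: 6/2 = 3.000
  Cl2: 7/1 = 7.000
Smaller ratio is limiting.

Na


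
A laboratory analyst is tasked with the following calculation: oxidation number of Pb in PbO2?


x + 2(-2) = 0, so x = +4
Oxidation number: +4

+4


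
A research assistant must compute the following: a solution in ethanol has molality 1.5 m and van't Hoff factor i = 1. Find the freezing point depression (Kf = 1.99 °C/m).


ΔTf = Kf × m × i
= 1.99 × 1.5 × 1
= 2.985 °C

2.985 °C


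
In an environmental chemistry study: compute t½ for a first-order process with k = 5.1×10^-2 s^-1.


t½ = ln2/k = 0.693147/(5.1×10^-2 s^-1)
= 13.59 s

13.59 s


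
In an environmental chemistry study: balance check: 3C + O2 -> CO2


Equation: 3C + O2 -> CO2
Check atoms: C: 3≠1, O: 2=2
Not balanced

No, not balanced


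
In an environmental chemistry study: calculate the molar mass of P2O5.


M(P2O5) = 2×30.97 + 5×16.0
= 61.94 + 80.0
= 141.94 g/mol

141.94 g/mol


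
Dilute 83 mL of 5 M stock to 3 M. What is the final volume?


C1V1 = C2V2
5 × 83 = 3 × V2
V2 = 415/3 = 138.33 mL

138.33 mL


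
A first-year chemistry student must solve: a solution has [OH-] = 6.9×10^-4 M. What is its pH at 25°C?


pOH = -log10([OH-]) = -log10(6.9×10^-4)
= 4 - log10(6.9) = 3.16
pH = 14 - pOH = 14 - 3.16 = 10.84

10.84


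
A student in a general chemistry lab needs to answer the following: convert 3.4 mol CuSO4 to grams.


M(CuSO4) = 159.62 g/mol
mass = n × M = 3.4 × 159.62 = 542.71 g

542.71 g


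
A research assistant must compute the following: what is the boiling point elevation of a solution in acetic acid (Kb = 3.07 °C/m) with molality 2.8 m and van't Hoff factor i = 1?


ΔTb = Kb × m × i
= 3.07 × 2.8 × 1
= 8.596 °C

8.596 °C


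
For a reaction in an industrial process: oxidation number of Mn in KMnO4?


(+1) + x + 4(-2) = 0, so x = +7
Oxidation number: +7

+7


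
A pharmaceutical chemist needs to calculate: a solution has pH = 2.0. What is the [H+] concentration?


[H+] = 10^(-pH) = 10^(-2.0)
= 1.0×10^-2 M

1.0×10^-2 M


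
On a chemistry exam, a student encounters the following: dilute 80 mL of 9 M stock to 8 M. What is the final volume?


C1V1 = C2V2
9 × 80 = 8 × V2
V2 = 720/8 = 90.0 mL

90.0 mL


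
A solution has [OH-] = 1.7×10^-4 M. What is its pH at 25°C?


pOH = -log10([OH-]) = -log10(1.7×10^-4)
= 4 - log10(1.7) = 3.77
pH = 14 - pOH = 14 - 3.77 = 10.23

10.23


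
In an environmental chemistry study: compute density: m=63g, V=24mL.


ρ = mass/volume
= 63/24
= 2.625 g/mL

2.625 g/mL


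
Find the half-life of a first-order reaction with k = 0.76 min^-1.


t½ = ln2/k = 0.693147/(0.76 min^-1)
= 0.9120 min

0.9120 min


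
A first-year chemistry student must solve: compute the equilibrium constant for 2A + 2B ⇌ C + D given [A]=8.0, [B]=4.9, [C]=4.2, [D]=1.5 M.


Kc = [C][D]/([A]^2[B]^2)
= (4.2^1 × 1.5^1)/(8.0^2 × 4.9^2)
= 6.3/1536.64
= 0.004100

0.004100


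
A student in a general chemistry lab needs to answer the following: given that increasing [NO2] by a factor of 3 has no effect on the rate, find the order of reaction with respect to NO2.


rate ∝ [NO2]^n
rate ∝ [NO2]^0
Order in NO2: 0

0


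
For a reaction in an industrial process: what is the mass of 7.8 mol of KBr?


M(KBr) = 119.0 g/mol
mass = n × M = 7.8 × 119.0 = 928.20 g

928.20 g


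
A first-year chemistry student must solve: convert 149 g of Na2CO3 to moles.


M(Na2CO3) = 105.99 g/mol
n = mass/M = 149/105.99 = 1.4058 mol

1.4058 mol


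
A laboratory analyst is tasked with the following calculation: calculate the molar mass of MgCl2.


M(MgCl2) = 1×24.31 + 2×35.45
= 24.31 + 70.9
= 95.21 g/mol

95.21 g/mol


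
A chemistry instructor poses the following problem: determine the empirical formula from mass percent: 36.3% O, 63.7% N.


Assume 100 g sample. Moles of each element:
  O: 36.3/16.0 = 2.269 mol
  N: 63.7/14.01 = 4.547 mol
Divide by smallest (2.269):
  O: 2.269/2.269 = 1.0
  N: 4.547/2.269 = 2.0
Empirical formula: N2O

N2O


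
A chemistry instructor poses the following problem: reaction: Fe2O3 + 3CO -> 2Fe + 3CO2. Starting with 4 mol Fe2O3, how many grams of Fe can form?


Mole ratio Fe:Fe2O3 = 2:1
n(Fe) = 4 × 2/1 = 8.000 mol
mass = 8.000 × 55.85 = 446.8 g

446.8 g


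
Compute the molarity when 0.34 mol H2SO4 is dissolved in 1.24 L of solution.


M = n/V = 0.34/1.24 = 0.274 mol/L

0.274 M


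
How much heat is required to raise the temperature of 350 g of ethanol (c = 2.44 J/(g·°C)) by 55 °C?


q = mcΔT = 350 × 2.44 × 55
= 46970.00 J

46970.00 J


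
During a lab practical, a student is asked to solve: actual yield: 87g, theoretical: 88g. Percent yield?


% yield = actual/theoretical × 100
= 87/88 × 100
= 98.86%

98.86%


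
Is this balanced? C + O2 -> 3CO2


Equation: C + O2 -> 3CO2
Check atoms: C: 1≠3, O: 2≠6
Not balanced

No, not balanced


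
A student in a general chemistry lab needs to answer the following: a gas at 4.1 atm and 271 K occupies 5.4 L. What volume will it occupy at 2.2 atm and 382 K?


P1V1/T1 = P2V2/T2
V2 = P1V1T2/(T1P2)
= 4.1×5.4×382/(271×2.2)
= 14.186 L

14.186 L


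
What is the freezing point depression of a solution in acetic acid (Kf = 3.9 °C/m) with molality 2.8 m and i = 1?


ΔTf = Kf × m × i
= 3.9 × 2.8 × 1
= 10.92 °C

10.92 °C


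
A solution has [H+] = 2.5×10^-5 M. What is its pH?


pH = -log10([H+]) = -log10(2.5×10^-5)
= 5 - log10(2.5)
= 5 - 0.4
= 4.6

4.6


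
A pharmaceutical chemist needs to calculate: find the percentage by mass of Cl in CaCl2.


M(CaCl2) = 1×40.08 + 2×35.45 = 110.98 g/mol
Mass of Cl = 2 × 35.45 = 70.90 g/mol
% Cl = 70.90/110.98 × 100 = 63.89%

63.89%


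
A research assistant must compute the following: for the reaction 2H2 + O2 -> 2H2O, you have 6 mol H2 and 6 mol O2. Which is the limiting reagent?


Mole ratio available / coefficient:
  H2: 6/2 = 3.000
  O2: 6/1 = 6.000
Smaller ratio is limiting.

H2


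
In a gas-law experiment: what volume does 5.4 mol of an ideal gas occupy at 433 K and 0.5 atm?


PV = nRT  (R = 0.08206 L·atm/(mol·K))
V = nRT/P = 5.4×0.08206×433/0.5
= 383.745 L

383.745 L


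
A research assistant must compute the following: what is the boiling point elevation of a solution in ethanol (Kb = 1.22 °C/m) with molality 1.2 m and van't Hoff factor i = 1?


ΔTb = Kb × m × i
= 1.22 × 1.2 × 1
= 1.464 °C

1.464 °C


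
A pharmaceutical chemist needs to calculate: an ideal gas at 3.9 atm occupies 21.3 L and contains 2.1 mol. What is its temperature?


PV = nRT  (R = 0.08206 L·atm/(mol·K))
T = PV/(nR) = 3.9×21.3/(2.1×0.08206)
= 83.07/0.172326
= 482.05 K

482.05 K


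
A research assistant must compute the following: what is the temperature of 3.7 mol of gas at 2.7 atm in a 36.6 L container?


PV = nRT  (R = 0.08206 L·atm/(mol·K))
T = PV/(nR) = 2.7×36.6/(3.7×0.08206)
= 98.82/0.303622
= 325.47 K

325.47 K


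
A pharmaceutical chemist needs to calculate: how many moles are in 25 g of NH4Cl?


M(NH4Cl) = 53.49 g/mol
n = mass/M = 25/53.49 = 0.4674 mol

0.4674 mol


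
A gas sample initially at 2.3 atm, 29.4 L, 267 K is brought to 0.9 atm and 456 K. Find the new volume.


P1V1/T1 = P2V2/T2
V2 = P1V1T2/(T1P2)
= 2.3×29.4×456/(267×0.9)
= 128.318 L

128.318 L


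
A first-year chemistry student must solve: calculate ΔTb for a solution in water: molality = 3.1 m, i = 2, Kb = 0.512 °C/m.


ΔTb = Kb × m × i
= 0.512 × 3.1 × 2
= 3.1744 °C

3.1744 °C


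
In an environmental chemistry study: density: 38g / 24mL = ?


ρ = mass/volume
= 38/24
= 1.583 g/mL

1.583 g/mL


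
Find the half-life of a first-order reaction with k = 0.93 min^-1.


t½ = ln2/k = 0.693147/(0.93 min^-1)
= 0.7453 min

0.7453 min


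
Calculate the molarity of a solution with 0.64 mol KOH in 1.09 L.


M = n/V = 0.64/1.09 = 0.587 mol/L

0.587 M


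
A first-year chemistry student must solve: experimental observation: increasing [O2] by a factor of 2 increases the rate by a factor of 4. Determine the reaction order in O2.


rate ∝ [O2]^n
2^n = 4 → n = 2
Order in O2: 2

2


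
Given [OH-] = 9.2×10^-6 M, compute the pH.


pOH = -log10([OH-]) = -log10(9.2×10^-6)
= 6 - log10(9.2) = 5.04
pH = 14 - pOH = 14 - 5.04 = 8.96

8.96


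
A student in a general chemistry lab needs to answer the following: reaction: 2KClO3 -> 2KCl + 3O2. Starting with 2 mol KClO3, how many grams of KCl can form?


Mole ratio KCl:KClO3 = 2:2
n(KCl) = 2 × 2/2 = 2.000 mol
mass = 2.000 × 74.55 = 149.1 g

149.1 g


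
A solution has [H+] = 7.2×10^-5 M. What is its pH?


pH = -log10([H+]) = -log10(7.2×10^-5)
= 5 - log10(7.2)
= 5 - 0.86
= 4.14

4.14


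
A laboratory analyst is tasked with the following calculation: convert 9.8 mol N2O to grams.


M(N2O) = 44.02 g/mol
mass = n × M = 9.8 × 44.02 = 431.40 g

431.40 g


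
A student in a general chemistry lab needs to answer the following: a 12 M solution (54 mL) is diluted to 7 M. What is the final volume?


C1V1 = C2V2
12 × 54 = 7 × V2
V2 = 648/7 = 92.57 mL

92.57 mL


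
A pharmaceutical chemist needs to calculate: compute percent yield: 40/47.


% yield = actual/theoretical × 100
= 40/47 × 100
= 85.11%

85.11%


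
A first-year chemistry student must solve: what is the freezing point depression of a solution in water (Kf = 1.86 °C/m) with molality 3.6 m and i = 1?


ΔTf = Kf × m × i
= 1.86 × 3.6 × 1
= 6.696 °C

6.696 °C


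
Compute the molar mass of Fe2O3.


M(Fe2O3) = 2×55.85 + 3×16.0
= 111.7 + 48.0
= 159.7 g/mol

159.7 g/mol


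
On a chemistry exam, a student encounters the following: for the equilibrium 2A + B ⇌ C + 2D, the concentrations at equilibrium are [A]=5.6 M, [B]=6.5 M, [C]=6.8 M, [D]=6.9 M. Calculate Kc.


Kc = [C][D]^2/([A]^2[B])
= (6.8^1 × 6.9^2)/(5.6^2 × 6.5^1)
= 323.748/203.84
= 1.588

1.588


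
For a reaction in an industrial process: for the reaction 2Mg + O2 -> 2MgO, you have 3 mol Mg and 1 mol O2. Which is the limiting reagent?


Mole ratio available / coefficient:
  Mg: 3/2 = 1.500
  O2: 1/1 = 1.000
Smaller ratio is limiting.

O2


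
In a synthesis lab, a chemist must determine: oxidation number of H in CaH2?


H with a metal (hydride): -1
Oxidation number: -1

-1


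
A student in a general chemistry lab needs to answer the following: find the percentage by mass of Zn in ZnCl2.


M(ZnCl2) = 1×65.38 + 2×35.45 = 136.28 g/mol
Mass of Zn = 1 × 65.38 = 65.38 g/mol
% Zn = 65.38/136.28 × 100 = 47.97%

47.97%


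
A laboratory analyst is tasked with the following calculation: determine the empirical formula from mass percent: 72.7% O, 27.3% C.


Assume 100 g sample. Moles of each element:
  O: 72.7/16.0 = 4.544 mol
  C: 27.3/12.01 = 2.273 mol
Divide by smallest (2.273):
  O: 4.544/2.273 = 2.0
  C: 2.273/2.273 = 1.0
Empirical formula: CO2

CO2


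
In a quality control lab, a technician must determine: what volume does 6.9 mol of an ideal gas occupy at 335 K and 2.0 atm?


PV = nRT  (R = 0.08206 L·atm/(mol·K))
V = nRT/P = 6.9×0.08206×335/2.0
= 94.841 L

94.841 L


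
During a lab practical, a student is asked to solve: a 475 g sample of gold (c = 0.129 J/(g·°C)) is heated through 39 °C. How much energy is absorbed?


q = mcΔT = 475 × 0.129 × 39
= 2389.73 J

2389.73 J


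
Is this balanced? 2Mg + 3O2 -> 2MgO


Equation: 2Mg + 3O2 -> 2MgO
Check atoms: Mg: 2=2, O: 6≠2
Not balanced

No, not balanced


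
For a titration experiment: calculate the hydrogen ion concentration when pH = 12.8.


[H+] = 10^(-pH) = 10^(-12.8)
= 1.58×10^-13 M

1.58×10^-13 M


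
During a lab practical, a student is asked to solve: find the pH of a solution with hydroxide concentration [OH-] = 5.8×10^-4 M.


pOH = -log10([OH-]) = -log10(5.8×10^-4)
= 4 - log10(5.8) = 3.24
pH = 14 - pOH = 14 - 3.24 = 10.76

10.76


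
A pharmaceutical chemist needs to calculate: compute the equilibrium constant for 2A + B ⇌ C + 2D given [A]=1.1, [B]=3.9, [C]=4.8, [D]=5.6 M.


Kc = [C][D]^2/([A]^2[B])
= (4.8^1 × 5.6^2)/(1.1^2 × 3.9^1)
= 150.528/4.719
= 31.90

31.90


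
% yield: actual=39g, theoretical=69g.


% yield = actual/theoretical × 100
= 39/69 × 100
= 56.52%

56.52%


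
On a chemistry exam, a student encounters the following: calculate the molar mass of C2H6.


M(C2H6) = 2×12.01 + 6×1.008
= 24.02 + 6.05
= 30.07 g/mol

30.07 g/mol


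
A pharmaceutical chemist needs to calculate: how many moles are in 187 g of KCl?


M(KCl) = 74.55 g/mol
n = mass/M = 187/74.55 = 2.5084 mol

2.5084 mol


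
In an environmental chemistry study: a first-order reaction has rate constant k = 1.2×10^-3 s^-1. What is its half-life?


t½ = ln2/k = 0.693147/(1.2×10^-3 s^-1)
= 577.6 s

577.6 s


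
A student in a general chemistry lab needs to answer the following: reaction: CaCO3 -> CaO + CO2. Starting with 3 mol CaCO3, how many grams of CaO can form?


Mole ratio CaO:CaCO3 = 1:1
n(CaO) = 3 × 1/1 = 3.000 mol
mass = 3.000 × 56.08 = 168.24 g

168.24 g


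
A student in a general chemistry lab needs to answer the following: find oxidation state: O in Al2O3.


O is usually -2
Oxidation number: -2

-2


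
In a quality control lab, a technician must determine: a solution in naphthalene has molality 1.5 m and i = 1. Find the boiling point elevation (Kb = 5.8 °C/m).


ΔTb = Kb × m × i
= 5.8 × 1.5 × 1
= 8.7 °C

8.7 °C


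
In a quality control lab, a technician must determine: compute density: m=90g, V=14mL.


ρ = mass/volume
= 90/14
= 6.429 g/mL

6.429 g/mL


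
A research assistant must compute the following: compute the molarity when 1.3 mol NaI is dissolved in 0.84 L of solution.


M = n/V = 1.3/0.84 = 1.548 mol/L

1.548 M


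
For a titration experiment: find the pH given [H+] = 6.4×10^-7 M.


pH = -log10([H+]) = -log10(6.4×10^-7)
= 7 - log10(6.4)
= 7 - 0.81
= 6.19

6.19


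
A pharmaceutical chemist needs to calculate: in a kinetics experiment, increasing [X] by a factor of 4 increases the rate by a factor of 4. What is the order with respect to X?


rate ∝ [X]^n
4^n = 4 → n = 1
Order in X: 1

1


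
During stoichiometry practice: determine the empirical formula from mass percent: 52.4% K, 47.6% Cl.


Assume 100 g sample. Moles of each element:
  K: 52.4/39.1 = 1.34 mol
  Cl: 47.6/35.45 = 1.343 mol
Divide by smallest (1.34):
  K: 1.34/1.34 = 1.0
  Cl: 1.343/1.34 = 1.0
Empirical formula: KCl

KCl


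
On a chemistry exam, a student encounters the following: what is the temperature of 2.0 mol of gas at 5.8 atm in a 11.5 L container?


PV = nRT  (R = 0.08206 L·atm/(mol·K))
T = PV/(nR) = 5.8×11.5/(2.0×0.08206)
= 66.70/0.164120
= 406.41 K

406.41 K


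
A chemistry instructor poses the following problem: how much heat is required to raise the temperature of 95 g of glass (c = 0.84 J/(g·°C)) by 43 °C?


q = mcΔT = 95 × 0.84 × 43
= 3431.40 J

3431.40 J


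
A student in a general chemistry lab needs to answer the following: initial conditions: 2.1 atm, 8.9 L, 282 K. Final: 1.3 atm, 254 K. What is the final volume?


P1V1/T1 = P2V2/T2
V2 = P1V1T2/(T1P2)
= 2.1×8.9×254/(282×1.3)
= 12.949 L

12.949 L


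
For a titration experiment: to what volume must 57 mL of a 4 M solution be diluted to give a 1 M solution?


C1V1 = C2V2
4 × 57 = 1 × V2
V2 = 228/1 = 228.0 mL

228.0 mL


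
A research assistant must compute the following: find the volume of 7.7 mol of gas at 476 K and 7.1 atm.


PV = nRT  (R = 0.08206 L·atm/(mol·K))
V = nRT/P = 7.7×0.08206×476/7.1
= 42.361 L

42.361 L


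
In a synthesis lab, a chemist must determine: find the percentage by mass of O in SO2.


M(SO2) = 1×32.07 + 2×16.0 = 64.07 g/mol
Mass of O = 2 × 16.0 = 32.00 g/mol
% O = 32.00/64.07 × 100 = 49.95%

49.95%


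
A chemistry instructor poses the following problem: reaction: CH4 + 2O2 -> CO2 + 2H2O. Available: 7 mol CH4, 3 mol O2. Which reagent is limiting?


Mole ratio available / coefficient:
  CH4: 7/1 = 7.000
  O2: 3/2 = 1.500
Smaller ratio is limiting.

O2


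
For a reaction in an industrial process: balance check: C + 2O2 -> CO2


Equation: C + 2O2 -> CO2
Check atoms: C: 1=1, O: 4≠2
Not balanced

No, not balanced


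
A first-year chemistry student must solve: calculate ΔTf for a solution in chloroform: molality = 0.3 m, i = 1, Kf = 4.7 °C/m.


ΔTf = Kf × m × i
= 4.7 × 0.3 × 1
= 1.41 °C

1.41 °C


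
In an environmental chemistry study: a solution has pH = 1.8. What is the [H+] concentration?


[H+] = 10^(-pH) = 10^(-1.8)
= 1.58×10^-2 M

1.58×10^-2 M


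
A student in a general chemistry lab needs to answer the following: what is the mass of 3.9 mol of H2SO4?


M(H2SO4) = 98.09 g/mol
mass = n × M = 3.9 × 98.09 = 382.55 g

382.55 g


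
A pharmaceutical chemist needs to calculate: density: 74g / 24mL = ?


ρ = mass/volume
= 74/24
= 3.083 g/mL

3.083 g/mL


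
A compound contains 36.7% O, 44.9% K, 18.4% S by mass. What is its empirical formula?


Assume 100 g sample. Moles of each element:
  O: 36.7/16.0 = 2.294 mol
  K: 44.9/39.1 = 1.148 mol
  S: 18.4/32.07 = 0.574 mol
Divide by smallest (0.574):
  O: 2.294/0.574 = 4.0
  K: 1.148/0.574 = 2.0
  S: 0.574/0.574 = 1.0
Empirical formula: K2SO4

K2SO4


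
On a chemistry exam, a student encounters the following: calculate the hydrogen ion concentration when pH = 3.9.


[H+] = 10^(-pH) = 10^(-3.9)
= 1.26×10^-4 M

1.26×10^-4 M


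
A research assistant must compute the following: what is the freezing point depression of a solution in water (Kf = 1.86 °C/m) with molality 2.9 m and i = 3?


ΔTf = Kf × m × i
= 1.86 × 2.9 × 3
= 16.182 °C

16.182 °C


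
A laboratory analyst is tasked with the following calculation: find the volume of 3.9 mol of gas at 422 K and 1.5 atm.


PV = nRT  (R = 0.08206 L·atm/(mol·K))
V = nRT/P = 3.9×0.08206×422/1.5
= 90.036 L

90.036 L


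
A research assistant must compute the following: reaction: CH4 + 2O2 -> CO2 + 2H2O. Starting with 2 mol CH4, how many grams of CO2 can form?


Mole ratio CO2:CH4 = 1:1
n(CO2) = 2 × 1/1 = 2.000 mol
mass = 2.000 × 44.01 = 88.02 g

88.02 g


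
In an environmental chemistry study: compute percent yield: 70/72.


% yield = actual/theoretical × 100
= 70/72 × 100
= 97.22%

97.22%


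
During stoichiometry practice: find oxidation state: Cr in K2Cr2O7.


2(+1) + 2x + 7(-2) = 0, so x = +6
Oxidation number: +6

+6


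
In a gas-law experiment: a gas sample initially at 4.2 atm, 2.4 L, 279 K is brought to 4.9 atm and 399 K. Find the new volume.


P1V1/T1 = P2V2/T2
V2 = P1V1T2/(T1P2)
= 4.2×2.4×399/(279×4.9)
= 2.942 L

2.942 L


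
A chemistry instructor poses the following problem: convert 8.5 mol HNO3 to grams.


M(HNO3) = 63.02 g/mol
mass = n × M = 8.5 × 63.02 = 535.67 g

535.67 g


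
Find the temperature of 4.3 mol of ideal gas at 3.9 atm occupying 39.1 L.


PV = nRT  (R = 0.08206 L·atm/(mol·K))
T = PV/(nR) = 3.9×39.1/(4.3×0.08206)
= 152.49/0.352858
= 432.16 K

432.16 K


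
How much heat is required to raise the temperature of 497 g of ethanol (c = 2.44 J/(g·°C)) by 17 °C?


q = mcΔT = 497 × 2.44 × 17
= 20615.56 J

20615.56 J


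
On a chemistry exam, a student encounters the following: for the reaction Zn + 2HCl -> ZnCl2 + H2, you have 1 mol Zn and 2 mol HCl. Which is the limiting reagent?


Mole ratio available / coefficient:
  Zn: 1/1 = 1.000
  HCl: 2/2 = 1.000
Smaller ratio is limiting.

neither (stoichiometric); Zn and HCl are fully consumed


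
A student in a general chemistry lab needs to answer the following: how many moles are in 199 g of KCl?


M(KCl) = 74.55 g/mol
n = mass/M = 199/74.55 = 2.6693 mol

2.6693 mol


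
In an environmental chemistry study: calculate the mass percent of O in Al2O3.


M(Al2O3) = 2×26.98 + 3×16.0 = 101.96 g/mol
Mass of O = 3 × 16.0 = 48.00 g/mol
% O = 48.00/101.96 × 100 = 47.08%

47.08%


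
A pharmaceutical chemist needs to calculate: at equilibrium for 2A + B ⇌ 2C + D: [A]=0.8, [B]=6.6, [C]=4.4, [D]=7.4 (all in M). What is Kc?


Kc = [C]^2[D]/([A]^2[B])
= (4.4^2 × 7.4^1)/(0.8^2 × 6.6^1)
= 143.264/4.224
= 33.92

33.92


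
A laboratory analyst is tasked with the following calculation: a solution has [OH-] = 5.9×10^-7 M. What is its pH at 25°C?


pOH = -log10([OH-]) = -log10(5.9×10^-7)
= 7 - log10(5.9) = 6.23
pH = 14 - pOH = 14 - 6.23 = 7.77

7.77


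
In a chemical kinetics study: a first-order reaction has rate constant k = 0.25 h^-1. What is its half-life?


t½ = ln2/k = 0.693147/(0.25 h^-1)
= 2.773 h

2.773 h


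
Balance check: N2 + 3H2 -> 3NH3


Equation: N2 + 3H2 -> 3NH3
Check atoms: H: 6≠9, N: 2≠3
Not balanced

No, not balanced


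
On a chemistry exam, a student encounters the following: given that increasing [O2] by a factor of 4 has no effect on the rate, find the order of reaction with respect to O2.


rate ∝ [O2]^n
rate ∝ [O2]^0
Order in O2: 0

0


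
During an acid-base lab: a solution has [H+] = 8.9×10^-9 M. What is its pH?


pH = -log10([H+]) = -log10(8.9×10^-9)
= 9 - log10(8.9)
= 9 - 0.95
= 8.05

8.05


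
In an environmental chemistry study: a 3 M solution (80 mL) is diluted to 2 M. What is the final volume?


C1V1 = C2V2
3 × 80 = 2 × V2
V2 = 240/2 = 120.0 mL

120.0 mL


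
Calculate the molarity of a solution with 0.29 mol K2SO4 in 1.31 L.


M = n/V = 0.29/1.31 = 0.221 mol/L

0.221 M


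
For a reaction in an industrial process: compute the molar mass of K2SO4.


M(K2SO4) = 2×39.1 + 1×32.07 + 4×16.0
= 78.2 + 32.07 + 64.0
= 174.27 g/mol

174.27 g/mol


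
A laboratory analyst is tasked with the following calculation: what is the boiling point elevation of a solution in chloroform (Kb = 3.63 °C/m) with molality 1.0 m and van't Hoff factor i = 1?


ΔTb = Kb × m × i
= 3.63 × 1.0 × 1
= 3.63 °C

3.63 °C


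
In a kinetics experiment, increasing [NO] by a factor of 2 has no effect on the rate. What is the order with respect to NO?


rate ∝ [NO]^n
rate ∝ [NO]^0
Order in NO: 0

0


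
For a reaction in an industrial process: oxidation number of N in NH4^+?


x + 4(+1) = +1, so x = -3
Oxidation number: -3

-3


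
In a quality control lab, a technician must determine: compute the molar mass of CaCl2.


M(CaCl2) = 1×40.08 + 2×35.45
= 40.08 + 70.9
= 110.98 g/mol

110.98 g/mol


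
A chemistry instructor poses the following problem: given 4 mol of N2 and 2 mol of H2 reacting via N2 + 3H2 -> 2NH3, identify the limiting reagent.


Mole ratio available / coefficient:
  N2: 4/1 = 4.000
  H2: 2/3 = 0.667
Smaller ratio is limiting.

H2


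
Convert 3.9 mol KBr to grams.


M(KBr) = 119.0 g/mol
mass = n × M = 3.9 × 119.0 = 464.10 g

464.10 g


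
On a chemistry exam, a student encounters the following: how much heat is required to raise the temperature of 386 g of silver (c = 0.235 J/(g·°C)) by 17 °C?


q = mcΔT = 386 × 0.235 × 17
= 1542.07 J

1542.07 J


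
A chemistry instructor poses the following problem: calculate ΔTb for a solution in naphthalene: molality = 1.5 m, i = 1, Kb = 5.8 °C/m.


ΔTb = Kb × m × i
= 5.8 × 1.5 × 1
= 8.7 °C

8.7 °C


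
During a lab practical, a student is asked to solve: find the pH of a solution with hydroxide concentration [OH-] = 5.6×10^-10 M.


pOH = -log10([OH-]) = -log10(5.6×10^-10)
= 10 - log10(5.6) = 9.25
pH = 14 - pOH = 14 - 9.25 = 4.75

4.75


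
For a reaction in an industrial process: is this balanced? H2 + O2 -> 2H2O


Equation: H2 + O2 -> 2H2O
Check atoms: H: 2≠4, O: 2=2
Not balanced

No, not balanced


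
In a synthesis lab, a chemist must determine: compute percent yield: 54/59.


% yield = actual/theoretical × 100
= 54/59 × 100
= 91.53%

91.53%


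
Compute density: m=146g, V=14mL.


ρ = mass/volume
= 146/14
= 10.429 g/mL

10.429 g/mL


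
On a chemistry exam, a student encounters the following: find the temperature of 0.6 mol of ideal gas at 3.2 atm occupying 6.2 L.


PV = nRT  (R = 0.08206 L·atm/(mol·K))
T = PV/(nR) = 3.2×6.2/(0.6×0.08206)
= 19.84/0.049236
= 402.96 K

402.96 K


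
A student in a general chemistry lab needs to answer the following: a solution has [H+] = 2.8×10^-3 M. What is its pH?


pH = -log10([H+]) = -log10(2.8×10^-3)
= 3 - log10(2.8)
= 3 - 0.45
= 2.55

2.55


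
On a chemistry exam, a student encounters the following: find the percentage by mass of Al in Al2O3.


M(Al2O3) = 2×26.98 + 3×16.0 = 101.96 g/mol
Mass of Al = 2 × 26.98 = 53.96 g/mol
% Al = 53.96/101.96 × 100 = 52.92%

52.92%


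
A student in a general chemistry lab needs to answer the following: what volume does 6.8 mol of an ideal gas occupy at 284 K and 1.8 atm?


PV = nRT  (R = 0.08206 L·atm/(mol·K))
V = nRT/P = 6.8×0.08206×284/1.8
= 88.041 L

88.041 L


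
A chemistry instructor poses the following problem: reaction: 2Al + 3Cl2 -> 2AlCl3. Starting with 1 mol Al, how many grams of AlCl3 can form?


Mole ratio AlCl3:Al = 2:2
n(AlCl3) = 1 × 2/2 = 1.000 mol
mass = 1.000 × 133.33 = 133.33 g

133.33 g


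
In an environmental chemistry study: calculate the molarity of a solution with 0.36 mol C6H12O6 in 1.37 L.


M = n/V = 0.36/1.37 = 0.263 mol/L

0.263 M


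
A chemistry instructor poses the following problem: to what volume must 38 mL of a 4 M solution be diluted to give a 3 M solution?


C1V1 = C2V2
4 × 38 = 3 × V2
V2 = 152/3 = 50.67 mL

50.67 mL


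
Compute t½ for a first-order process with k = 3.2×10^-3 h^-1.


t½ = ln2/k = 0.693147/(3.2×10^-3 h^-1)
= 216.6 h

216.6 h


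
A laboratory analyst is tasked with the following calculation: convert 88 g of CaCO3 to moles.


M(CaCO3) = 100.09 g/mol
n = mass/M = 88/100.09 = 0.8792 mol

0.8792 mol


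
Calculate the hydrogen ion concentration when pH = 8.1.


[H+] = 10^(-pH) = 10^(-8.1)
= 7.94×10^-9 M

7.94×10^-9 M


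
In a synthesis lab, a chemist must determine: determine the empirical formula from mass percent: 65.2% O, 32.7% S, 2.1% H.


Assume 100 g sample. Moles of each element:
  O: 65.2/16.0 = 4.075 mol
  S: 32.7/32.07 = 1.02 mol
  H: 2.1/1.008 = 2.083 mol
Divide by smallest (1.02):
  O: 4.075/1.02 = 4.0
  S: 1.02/1.02 = 1.0
  H: 2.083/1.02 = 2.04
Empirical formula: H2SO4

H2SO4


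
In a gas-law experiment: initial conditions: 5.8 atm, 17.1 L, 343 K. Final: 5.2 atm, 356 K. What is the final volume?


P1V1/T1 = P2V2/T2
V2 = P1V1T2/(T1P2)
= 5.8×17.1×356/(343×5.2)
= 19.796 L

19.796 L


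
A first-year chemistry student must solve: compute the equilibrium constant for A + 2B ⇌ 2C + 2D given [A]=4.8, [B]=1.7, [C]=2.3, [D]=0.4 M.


Kc = [C]^2[D]^2/([A][B]^2)
= (2.3^2 × 0.4^2)/(4.8^1 × 1.7^2)
= 0.8464/13.872
= 0.06101

0.06101


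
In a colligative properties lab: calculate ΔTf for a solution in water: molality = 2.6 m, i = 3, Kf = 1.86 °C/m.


ΔTf = Kf × m × i
= 1.86 × 2.6 × 3
= 14.508 °C

14.508 °C


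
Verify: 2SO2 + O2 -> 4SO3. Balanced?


Equation: 2SO2 + O2 -> 4SO3
Check atoms: O: 6≠12, S: 2≠4
Not balanced

No, not balanced


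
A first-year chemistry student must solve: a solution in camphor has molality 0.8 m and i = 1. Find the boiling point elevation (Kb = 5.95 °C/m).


ΔTb = Kb × m × i
= 5.95 × 0.8 × 1
= 4.76 °C

4.76 °C


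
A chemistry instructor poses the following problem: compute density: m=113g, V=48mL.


ρ = mass/volume
= 113/48
= 2.354 g/mL

2.354 g/mL


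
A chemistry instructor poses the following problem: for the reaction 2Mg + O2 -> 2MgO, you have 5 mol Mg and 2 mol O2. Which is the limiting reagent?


Mole ratio available / coefficient:
  Mg: 5/2 = 2.500
  O2: 2/1 = 2.000
Smaller ratio is limiting.

O2


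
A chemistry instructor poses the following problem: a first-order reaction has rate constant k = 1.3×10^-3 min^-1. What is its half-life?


t½ = ln2/k = 0.693147/(1.3×10^-3 min^-1)
= 533.2 min

533.2 min


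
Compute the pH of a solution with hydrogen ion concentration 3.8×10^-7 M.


pH = -log10([H+]) = -log10(3.8×10^-7)
= 7 - log10(3.8)
= 7 - 0.58
= 6.42

6.42


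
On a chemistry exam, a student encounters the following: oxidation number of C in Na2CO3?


2(+1) + x + 3(-2) = 0, so x = +4
Oxidation number: +4

+4


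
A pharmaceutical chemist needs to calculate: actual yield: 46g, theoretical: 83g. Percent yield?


% yield = actual/theoretical × 100
= 46/83 × 100
= 55.42%

55.42%


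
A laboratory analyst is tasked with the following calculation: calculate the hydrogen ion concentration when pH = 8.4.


[H+] = 10^(-pH) = 10^(-8.4)
= 3.98×10^-9 M

3.98×10^-9 M


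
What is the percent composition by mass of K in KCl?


M(KCl) = 1×39.1 + 1×35.45 = 74.55 g/mol
Mass of K = 1 × 39.1 = 39.10 g/mol
% K = 39.10/74.55 × 100 = 52.45%

52.45%


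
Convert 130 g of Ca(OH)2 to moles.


M(Ca(OH)2) = 74.1 g/mol
n = mass/M = 130/74.1 = 1.7544 mol

1.7544 mol


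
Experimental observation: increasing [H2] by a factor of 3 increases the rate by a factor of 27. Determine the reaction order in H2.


rate ∝ [H2]^n
3^n = 27 → n = 3
Order in H2: 3

3


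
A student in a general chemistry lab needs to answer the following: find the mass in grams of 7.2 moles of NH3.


M(NH3) = 17.03 g/mol
mass = n × M = 7.2 × 17.03 = 122.62 g

122.62 g


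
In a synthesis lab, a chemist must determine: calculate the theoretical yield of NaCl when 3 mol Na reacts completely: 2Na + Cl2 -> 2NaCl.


Mole ratio NaCl:Na = 2:2
n(NaCl) = 3 × 2/2 = 3.000 mol
mass = 3.000 × 58.44 = 175.32 g

175.32 g


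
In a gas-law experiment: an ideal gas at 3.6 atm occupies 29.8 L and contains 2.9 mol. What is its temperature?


PV = nRT  (R = 0.08206 L·atm/(mol·K))
T = PV/(nR) = 3.6×29.8/(2.9×0.08206)
= 107.28/0.237974
= 450.81 K

450.81 K


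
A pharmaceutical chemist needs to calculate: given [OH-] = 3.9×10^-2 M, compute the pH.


pOH = -log10([OH-]) = -log10(3.9×10^-2)
= 2 - log10(3.9) = 1.41
pH = 14 - pOH = 14 - 1.41 = 12.59

12.59


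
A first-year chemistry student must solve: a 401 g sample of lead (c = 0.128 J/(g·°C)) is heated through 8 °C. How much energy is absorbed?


q = mcΔT = 401 × 0.128 × 8
= 410.62 J

410.62 J


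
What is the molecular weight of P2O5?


M(P2O5) = 2×30.97 + 5×16.0
= 61.94 + 80.0
= 141.94 g/mol

141.94 g/mol


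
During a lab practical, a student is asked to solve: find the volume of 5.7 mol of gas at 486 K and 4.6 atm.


PV = nRT  (R = 0.08206 L·atm/(mol·K))
V = nRT/P = 5.7×0.08206×486/4.6
= 49.418 L

49.418 L


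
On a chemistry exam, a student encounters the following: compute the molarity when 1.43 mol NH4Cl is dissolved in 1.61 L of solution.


M = n/V = 1.43/1.61 = 0.888 mol/L

0.888 M


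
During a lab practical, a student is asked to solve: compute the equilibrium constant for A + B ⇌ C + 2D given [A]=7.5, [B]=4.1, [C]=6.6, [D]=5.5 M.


Kc = [C][D]^2/([A][B])
= (6.6^1 × 5.5^2)/(7.5^1 × 4.1^1)
= 199.65/30.75
= 6.493

6.493


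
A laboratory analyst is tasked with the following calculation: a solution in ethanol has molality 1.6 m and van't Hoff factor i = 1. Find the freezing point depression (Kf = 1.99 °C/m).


ΔTf = Kf × m × i
= 1.99 × 1.6 × 1
= 3.184 °C

3.184 °C


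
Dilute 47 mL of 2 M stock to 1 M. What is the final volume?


C1V1 = C2V2
2 × 47 = 1 × V2
V2 = 94/1 = 94.0 mL

94.0 mL


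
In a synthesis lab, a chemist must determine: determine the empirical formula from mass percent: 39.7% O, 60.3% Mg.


Assume 100 g sample. Moles of each element:
  O: 39.7/16.0 = 2.481 mol
  Mg: 60.3/24.31 = 2.48 mol
Divide by smallest (2.48):
  O: 2.481/2.48 = 1.0
  Mg: 2.48/2.48 = 1.0
Empirical formula: MgO

MgO


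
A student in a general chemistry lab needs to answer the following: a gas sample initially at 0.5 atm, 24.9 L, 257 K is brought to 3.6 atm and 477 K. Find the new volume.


P1V1/T1 = P2V2/T2
V2 = P1V1T2/(T1P2)
= 0.5×24.9×477/(257×3.6)
= 6.419 L

6.419 L


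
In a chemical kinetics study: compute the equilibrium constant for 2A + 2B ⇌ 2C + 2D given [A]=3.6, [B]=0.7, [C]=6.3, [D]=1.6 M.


Kc = [C]^2[D]^2/([A]^2[B]^2)
= (6.3^2 × 1.6^2)/(3.6^2 × 0.7^2)
= 101.6064/6.3504
= 16.00

16.00
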